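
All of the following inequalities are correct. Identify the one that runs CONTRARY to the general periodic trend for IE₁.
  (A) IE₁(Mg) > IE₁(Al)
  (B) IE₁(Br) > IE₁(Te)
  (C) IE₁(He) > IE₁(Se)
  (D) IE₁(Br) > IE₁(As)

(A)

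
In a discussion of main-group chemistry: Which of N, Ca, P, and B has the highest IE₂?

N

Consider each +1 ion: N⁺ still has 4 valence electrons; Ca⁺ still has 1 valence electron; P⁺ still has 4 valence electrons; B⁺ still has 2 valence electrons.
All are still removing valence electrons, so compare the +1 ions as you would atoms: IE_2 generally rises across a period (higher Z_eff) and falls down a group (larger shell), subject to the usual subshell exceptions.
Valence configurations: N⁺ [He]2s²2p², Ca⁺ [Ar]4s¹, P⁺ [Ne]3s²3p², B⁺ [He]2s².
Approximate IE_2 values (kJ/mol): N 2856, Ca 1145, P 1907, B 2427.
So the second ionization energies run Ca < P < B < N.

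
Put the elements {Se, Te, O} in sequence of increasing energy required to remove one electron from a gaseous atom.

Te < Se < O

Removing the outermost electron gets harder across a period and easier down a group.
All are in group 16, so first ionization energy increases up the group.
So from lowest to highest: Te < Se < O.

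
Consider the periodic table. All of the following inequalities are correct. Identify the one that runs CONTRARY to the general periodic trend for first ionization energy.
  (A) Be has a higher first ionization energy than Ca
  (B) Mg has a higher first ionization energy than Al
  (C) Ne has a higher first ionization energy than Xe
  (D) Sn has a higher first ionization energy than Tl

(B)

The general trend: first ionization energy increases across a period and decreases down a group.
(A) Be (period 2, group 2) vs Ca (period 4, group 2): the stated order agrees with the simple trend.
(B) Mg (period 3, group 2) vs Al (period 3, group 13): the stated order contradicts the simple trend.
(C) Ne (period 2, group 18) vs Xe (period 5, group 18): the stated order agrees with the simple trend.
(D) Sn (period 5, group 14) vs Tl (period 6, group 13): the stated order agrees with the simple trend.
The exception is (B): Al's single 3p electron is easier to remove than one from Mg's filled 3s².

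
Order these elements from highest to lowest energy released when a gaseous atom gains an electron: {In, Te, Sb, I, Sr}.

Sr is in period 5, group 2; In is in period 5, group 13; Sb is in period 5, group 15; Te is in period 5, group 16; I is in period 5, group 17.
Electron affinity generally becomes more exothermic across a period toward the halogens and less exothermic down a group.
All lie in period 5, so electron affinity increases left to right.
So from highest to lowest: I > Te > Sb > In > Sr.

I > Te > Sb > In > Sr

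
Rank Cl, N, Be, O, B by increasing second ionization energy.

Consider each +1 ion: Cl⁺ still has 6 valence electrons; N⁺ still has 4 valence electrons; Be⁺ still has 1 valence electron; O⁺ still has 5 valence electrons; B⁺ still has 2 valence electrons.
All are still removing valence electrons, so compare the +1 ions as you would atoms: IE_2 generally rises across a period (higher Z_eff) and falls down a group (larger shell), subject to the usual subshell exceptions.
Valence configurations: Cl⁺ [Ne]3s²3p⁴, N⁺ [He]2s²2p², Be⁺ [He]2s¹, O⁺ [He]2s²2p³, B⁺ [He]2s².
Approximate IE_2 values (kJ/mol): Cl 2298, N 2856, Be 1757, O 3388, B 2427.
So the second ionization energies run Be < Cl < B < N < O.

Be < Cl < B < N < O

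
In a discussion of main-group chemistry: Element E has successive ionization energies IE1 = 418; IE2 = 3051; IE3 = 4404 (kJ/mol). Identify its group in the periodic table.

Group 1

Look for the largest jump between consecutive ionization energies: IE2/IE1 ≈ 7.3, far larger than any earlier ratio.
That jump marks the point where a core electron is being removed. So the atom has 1 valence electron.
A main-group element with 1 valence electron is in group 1.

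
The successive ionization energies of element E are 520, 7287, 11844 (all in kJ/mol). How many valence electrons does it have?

Look for the largest jump between consecutive ionization energies: IE2/IE1 ≈ 14.0, far larger than any earlier ratio.
That jump marks the point where a core electron is being removed. So the atom has 1 valence electron.

1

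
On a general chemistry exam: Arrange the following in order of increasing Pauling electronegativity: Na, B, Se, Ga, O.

B is in period 2, group 13; O is in period 2, group 16; Na is in period 3, group 1; Ga is in period 4, group 13; Se is in period 4, group 16.
EN rises left→right (higher Z_eff, smaller atoms) and falls top→bottom (larger, more shielded atoms).
These span different periods and groups, so the two trends combine.
Ga > Na: the two effects oppose for this pair; the across-period effect wins (1.81 vs 0.93).
B > Ga: B sits above Ga in group 13, so the down-group effect alone puts B higher.
Se > B: period and group pull opposite ways; the across-period shift dominates (2.55 vs 2.04).
O > Se: they share group 16; the group trend gives O the larger value.
For reference (Pauling): B 2.04, O 3.44, Na 0.93, Ga 1.81, Se 2.55.
So from lowest to highest: Na < Ga < B < Se < O.

Na < Ga < B < Se < O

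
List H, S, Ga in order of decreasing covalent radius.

Ga > S > H

Atomic radius shrinks across a period as nuclear charge pulls the same shell inward, and grows down a group as new shells are added.
Neither a single period nor a single group — weigh both effects.
S > H: the two effects oppose for this pair; the down-group effect wins (103 vs 32 pm).
Ga > S: both effects reinforce here, so Ga is clearly the larger of the two.
Tabulated atomic radius (pm): H 32, S 103, Ga 124.
So from largest to smallest: Ga > S > H.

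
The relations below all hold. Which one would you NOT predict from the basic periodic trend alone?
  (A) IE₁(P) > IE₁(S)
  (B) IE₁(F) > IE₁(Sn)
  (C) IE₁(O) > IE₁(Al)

The general trend: IE₁ increases across a period and decreases down a group.
(A) P (period 3, group 15) vs S (period 3, group 16): the stated order contradicts the simple trend.
(B) F (period 2, group 17) vs Sn (period 5, group 14): the stated order agrees with the simple trend.
(C) O (period 2, group 16) vs Al (period 3, group 13): the stated order agrees with the simple trend.
The exception is (A): S (3p⁴) ionizes more easily than half-filled P (3p³) because the paired 3p electron in S is pushed out by e⁻–e⁻ repulsion.

(A)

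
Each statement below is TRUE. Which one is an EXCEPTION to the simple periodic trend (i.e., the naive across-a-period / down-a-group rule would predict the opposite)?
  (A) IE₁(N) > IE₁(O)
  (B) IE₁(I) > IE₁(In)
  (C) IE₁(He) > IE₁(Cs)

(A)

The general trend: first ionization energy increases across a period and decreases down a group.
(A) N (period 2, group 15) vs O (period 2, group 16): the stated order contradicts the simple trend.
(B) I (period 5, group 17) vs In (period 5, group 13): the stated order agrees with the simple trend.
(C) He (period 1, group 18) vs Cs (period 6, group 1): the stated order agrees with the simple trend.
The exception is (A): pairing an electron in O's 2p⁴ costs repulsion energy, so O ionizes more easily than half-filled N (2p³).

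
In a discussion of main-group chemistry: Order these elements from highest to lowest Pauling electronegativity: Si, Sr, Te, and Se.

Si is in period 3, group 14; Se is in period 4, group 16; Sr is in period 5, group 2; Te is in period 5, group 16.
Smaller atoms with higher effective nuclear charge are more electronegative.
Here both period and group differ, so the two effects have to be weighed against each other.
Si > Sr: both effects reinforce here, so Si is clearly the higher of the two.
Te > Si: the two effects oppose for this pair; the across-period effect wins (2.10 vs 1.90).
Se > Te: Se sits above Te in group 16, so the down-group effect alone puts Se higher.
For reference (Pauling): Si 1.90, Se 2.55, Sr 0.95, Te 2.10.
So from highest to lowest: Se > Te > Si > Sr.

Se, Te, Si, Sr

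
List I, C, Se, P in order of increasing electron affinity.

P < C < Se < I

C is in period 2, group 14; P is in period 3, group 15; Se is in period 4, group 16; I is in period 5, group 17.
Electron affinity generally becomes more exothermic across a period toward the halogens and less exothermic down a group.
These sit on a diagonal, where the across-period and down-group effects partly cancel.
C > P: the two effects oppose for this pair; the down-group effect wins (122 vs 72 kJ/mol).
Se > C: the two effects oppose for this pair; the across-period effect wins (195 vs 122 kJ/mol).
I > Se: period and group pull opposite ways; the across-period shift dominates (295 vs 195 kJ/mol).
Tabulated electron affinity (kJ/mol): C 122, P 72, Se 195, I 295.
So from lowest to highest: P < C < Se < I.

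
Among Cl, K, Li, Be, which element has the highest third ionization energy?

Be

After 2 electrons have been removed, what remains? Cl²⁺ still has 5 valence electrons; K²⁺ is already 1 electron into the core; Li²⁺ is already 1 electron into the core; Be²⁺ is the bare [He] core.
Core electrons are held far more tightly than valence electrons, so K, Li and Be top the IE_3 order.
The numbers (kJ/mol): Cl 3822, K 4420, Li 11815, Be 14849.
Overall IE_3 order: Cl < K < Li < Be.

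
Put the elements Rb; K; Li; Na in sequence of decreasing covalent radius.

Rb, K, Na, Li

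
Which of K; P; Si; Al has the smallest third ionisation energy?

Al

After 2 electrons have been removed, what remains? K²⁺ is already 1 electron into the core; P²⁺ still has 3 valence electrons; Si²⁺ still has 2 valence electrons; Al²⁺ still has 1 valence electron.
Breaking into a closed-shell core is much more expensive than removing a leftover valence electron — K has the largest IE_3 here.
Valence configurations: P²⁺ [Ne]3s²3p¹, Si²⁺ [Ne]3s², Al²⁺ [Ne]3s¹.
P²⁺ loses a lone 3p electron whereas Si²⁺ must break into a filled 3s² pair, so IE_3(Si) > IE_3(P) even though P has the higher nuclear charge.
The numbers (kJ/mol): K 4420, P 2914, Si 3232, Al 2745.
Overall IE_3 order: Al < P < Si < K.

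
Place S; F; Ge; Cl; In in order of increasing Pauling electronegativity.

In < Ge < S < Cl < F

F is in period 2, group 17; S is in period 3, group 16; Cl is in period 3, group 17; Ge is in period 4, group 14; In is in period 5, group 13.
Smaller atoms with higher effective nuclear charge are more electronegative.
Here both period and group differ, so the two effects have to be weighed against each other.
Ge > In: relative to In, both the across-period and down-group shifts push Ge's electronegativity up.
S > Ge: relative to Ge, both the across-period and down-group shifts push S's electronegativity up.
Cl > S: both are in period 3; the period trend gives Cl the larger value.
F > Cl: they share group 17; the group trend gives F the larger value.
For reference (Pauling): F 3.98, S 2.58, Cl 3.16, Ge 2.01, In 1.78.
So from lowest to highest: In < Ge < S < Cl < F.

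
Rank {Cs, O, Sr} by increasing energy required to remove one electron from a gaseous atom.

First ionization energy rises across a period (greater Z_eff holds electrons more tightly) and falls down a group (valence electrons are farther from the nucleus).
Neither a single period nor a single group — weigh both effects.
Sr > Cs: both effects reinforce here, so Sr is clearly the higher of the two.
O > Sr: relative to Sr, both the across-period and down-group shifts push O's first ionization energy up.
Approximate values (kJ/mol): O 1314, Sr 550, Cs 376.
So from lowest to highest: Cs < Sr < O.

Cs < Sr < O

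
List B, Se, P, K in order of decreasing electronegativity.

Se > P > B > K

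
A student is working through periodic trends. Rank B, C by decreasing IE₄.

Consider each +3 ion: B³⁺ is the bare [He] core; C³⁺ still has 1 valence electron.
Pulling an electron out of a noble-gas core costs far more than removing a remaining valence electron, so B sits at the high end of IE_4.
Tabulated IE_4 (kJ/mol): B 25026, C 6223.
Putting it together, IE_4: C < B.

B > C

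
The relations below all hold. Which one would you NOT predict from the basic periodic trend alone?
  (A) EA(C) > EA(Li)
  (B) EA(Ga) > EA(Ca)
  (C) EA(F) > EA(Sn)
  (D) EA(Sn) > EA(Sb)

(D)

The general trend: electron affinity increases across a period and decreases down a group.
(A) C (period 2, group 14) vs Li (period 2, group 1): the stated order agrees with the simple trend.
(B) Ga (period 4, group 13) vs Ca (period 4, group 2): the stated order agrees with the simple trend.
(C) F (period 2, group 17) vs Sn (period 5, group 14): the stated order agrees with the simple trend.
(D) Sn (period 5, group 14) vs Sb (period 5, group 15): the stated order contradicts the simple trend.
The exception is (D): adding an electron to Sb's half-filled 5p³ is unfavourable, so Sn has the more exothermic EA.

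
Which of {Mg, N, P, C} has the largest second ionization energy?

IE_2 is the cost of taking one more electron from the +1 cation: Mg⁺ still has 1 valence electron; N⁺ still has 4 valence electrons; P⁺ still has 4 valence electrons; C⁺ still has 3 valence electrons.
All are still removing valence electrons, so compare the +1 ions as you would atoms: IE_2 generally rises across a period (higher Z_eff) and falls down a group (larger shell), subject to the usual subshell exceptions.
Valence configurations: Mg⁺ [Ne]3s¹, N⁺ [He]2s²2p², P⁺ [Ne]3s²3p², C⁺ [He]2s²2p¹.
The numbers (kJ/mol): Mg 1451, N 2856, P 1907, C 2353.
Hence IE_2: Mg < P < C < N.

N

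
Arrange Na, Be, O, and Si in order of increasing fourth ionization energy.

Si, O, Na, Be

After 3 electrons have been removed, what remains? Na³⁺ is already 2 electrons into the core; Be³⁺ is already 1 electron into the core; O³⁺ still has 3 valence electrons; Si³⁺ still has 1 valence electron.
Core electrons are held far more tightly than valence electrons, so Na and Be top the IE_4 order.
Valence configurations: O³⁺ [He]2s²2p¹, Si³⁺ [Ne]3s¹.
Approximate IE_4 values (kJ/mol): Na 9543, Be 21007, O 7469, Si 4356.
Overall IE_4 order: Si < O < Na < Be.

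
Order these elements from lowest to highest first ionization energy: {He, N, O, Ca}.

Ca < O < N < He

He is in period 1, group 18; N is in period 2, group 15; O is in period 2, group 16; Ca is in period 4, group 2.
Removing the outermost electron gets harder across a period and easier down a group.
Here both period and group differ, so the two effects have to be weighed against each other.
O > Ca: both effects reinforce here, so O is clearly the higher of the two.
N > O: this pair runs against the simple trend — see the exception note.
He > N: relative to N, both the across-period and down-group shifts push He's first ionization energy up.
Note the exception: N has a higher first ionization energy than O, contrary to the simple trend — pairing an electron in O's 2p⁴ costs repulsion energy, so O ionizes more easily than half-filled N (2p³).
Approximate values (kJ/mol): He 2372, N 1402, O 1314, Ca 590.
So from lowest to highest: Ca < O < N < He.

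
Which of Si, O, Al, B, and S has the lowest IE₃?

Al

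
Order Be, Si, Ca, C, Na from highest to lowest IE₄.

Be > Na > Ca > C > Si

IE_4 is the cost of taking one more electron from the +3 cation: Be³⁺ is already 1 electron into the core; Si³⁺ still has 1 valence electron; Ca³⁺ is already 1 electron into the core; C³⁺ still has 1 valence electron; Na³⁺ is already 2 electrons into the core.
Core electrons are held far more tightly than valence electrons, so Ca, Na and Be top the IE_4 order.
Valence configurations: Si³⁺ [Ne]3s¹, C³⁺ [He]2s¹.
Tabulated IE_4 (kJ/mol): Be 21007, Si 4356, Ca 6491, C 6223, Na 9543.
Hence IE_4: Si < C < Ca < Na < Be.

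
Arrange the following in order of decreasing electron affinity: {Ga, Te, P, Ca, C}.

Te > C > P > Ga > Ca

C is in period 2, group 14; P is in period 3, group 15; Ca is in period 4, group 2; Ga is in period 4, group 13; Te is in period 5, group 16.
Atoms with high Z_eff and room in the valence shell (especially the halogens) have the most exothermic electron affinities.
Here both period and group differ, so the two effects have to be weighed against each other.
Ga > Ca: both are in period 4; the period trend gives Ga the larger value.
P > Ga: relative to Ga, both the across-period and down-group shifts push P's electron affinity up.
C > P: the two effects oppose for this pair; the down-group effect wins (122 vs 72 kJ/mol).
Te > C: the two effects oppose for this pair; the across-period effect wins (190 vs 122 kJ/mol).
Tabulated electron affinity (kJ/mol): C 122, P 72, Ca 2, Ga 29, Te 190.
So from highest to lowest: Te > C > P > Ga > Ca.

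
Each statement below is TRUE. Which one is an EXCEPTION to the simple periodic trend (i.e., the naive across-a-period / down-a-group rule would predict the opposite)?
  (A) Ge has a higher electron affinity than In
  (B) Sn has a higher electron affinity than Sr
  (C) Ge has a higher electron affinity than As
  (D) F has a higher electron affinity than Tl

(C)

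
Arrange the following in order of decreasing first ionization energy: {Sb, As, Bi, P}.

P > As > Sb > Bi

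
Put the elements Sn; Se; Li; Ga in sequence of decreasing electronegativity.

Se, Sn, Ga, Li

EN rises left→right (higher Z_eff, smaller atoms) and falls top→bottom (larger, more shielded atoms).
These span different periods and groups, so the two trends combine.
Ga > Li: the two effects oppose for this pair; the across-period effect wins (1.81 vs 0.98).
Sn > Ga: the two effects oppose for this pair; the across-period effect wins (1.96 vs 1.81).
Se > Sn: relative to Sn, both the across-period and down-group shifts push Se's electronegativity up.
Tabulated electronegativity (Pauling): Li 0.98, Ga 1.81, Se 2.55, Sn 1.96.
So from highest to lowest: Se > Sn > Ga > Li.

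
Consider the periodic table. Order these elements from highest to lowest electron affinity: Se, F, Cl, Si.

Cl > F > Se > Si

F is in period 2, group 17; Si is in period 3, group 14; Cl is in period 3, group 17; Se is in period 4, group 16.
Electron affinity generally becomes more exothermic across a period toward the halogens and less exothermic down a group.
These span different periods and groups, so the two trends combine.
Se > Si: the two effects oppose for this pair; the across-period effect wins (195 vs 134 kJ/mol).
F > Se: both effects reinforce here, so F is clearly the higher of the two.
Cl > F: this pair runs against the simple trend — see the exception note.
Note the exception: Cl has a higher electron affinity than F, contrary to the simple trend — F's small 2p subshell makes the incoming electron feel strong e⁻–e⁻ repulsion, so Cl actually releases more energy on gaining an electron.
For reference (kJ/mol): F 328, Si 134, Cl 349, Se 195.
So from highest to lowest: Cl > F > Se > Si.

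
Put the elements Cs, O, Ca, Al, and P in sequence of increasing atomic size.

Across a period the added protons contract the valence shell; down a group each new principal shell makes the atom larger.
Neither a single period nor a single group — weigh both effects.
P > O: both effects reinforce here, so P is clearly the larger of the two.
Al > P: Al lies to the left of P in period 3, so the across-period effect alone puts Al larger.
Ca > Al: both effects reinforce here, so Ca is clearly the larger of the two.
Cs > Ca: relative to Ca, both the across-period and down-group shifts push Cs's atomic radius up.
For reference (pm): O 63, Al 126, P 111, Ca 171, Cs 232.
So from smallest to largest: O < P < Al < Ca < Cs.

O < P < Al < Ca < Cs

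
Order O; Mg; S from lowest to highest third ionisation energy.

S, O, Mg

Consider each +2 ion: O²⁺ still has 4 valence electrons; Mg²⁺ is the bare [Ne] core; S²⁺ still has 4 valence electrons.
Pulling an electron out of a noble-gas core costs far more than removing a remaining valence electron, so Mg sits at the high end of IE_3.
Valence configurations: O²⁺ [He]2s²2p², S²⁺ [Ne]3s²3p².
Approximate IE_3 values (kJ/mol): O 5300, Mg 7733, S 3357.
Overall IE_3 order: S < O < Mg.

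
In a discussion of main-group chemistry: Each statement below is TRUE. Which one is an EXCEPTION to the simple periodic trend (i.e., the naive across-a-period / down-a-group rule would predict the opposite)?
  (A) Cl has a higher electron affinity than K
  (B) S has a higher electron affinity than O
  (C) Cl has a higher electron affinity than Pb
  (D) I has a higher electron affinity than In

(B)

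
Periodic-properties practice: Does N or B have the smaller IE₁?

B is in period 2, group 13; N is in period 2, group 15.
Across a period the outer electron is held more tightly (higher IE₁); down a group it sits in a higher shell, more shielded, and comes off more easily.
All lie in period 2, so first ionization energy increases left to right.
So B has the smaller IE₁ (B < N).

B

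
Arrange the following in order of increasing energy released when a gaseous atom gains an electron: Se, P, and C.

EA tends to increase across a period and decrease down a group, though the pattern is less regular than for IE or radius.
A diagonal step moves right (one effect) and down (the opposite effect) at once.
C > P: the two effects oppose for this pair; the down-group effect wins (122 vs 72 kJ/mol).
Se > C: period and group pull opposite ways; the across-period shift dominates (195 vs 122 kJ/mol).
Approximate values (kJ/mol): C 122, P 72, Se 195.
So from lowest to highest: P < C < Se.

P < C < Se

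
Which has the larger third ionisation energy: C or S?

C

After 2 electrons have been removed, what remains? C²⁺ still has 2 valence electrons; S²⁺ still has 4 valence electrons.
All are still removing valence electrons, so compare the +2 ions as you would atoms: IE_3 generally rises across a period (higher Z_eff) and falls down a group (larger shell), subject to the usual subshell exceptions.
Valence configurations: C²⁺ [He]2s², S²⁺ [Ne]3s²3p².
Approximate IE_3 values (kJ/mol): C 4620, S 3357.
So the third ionization energies run S < C.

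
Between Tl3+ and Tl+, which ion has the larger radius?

Tl+

Both ions have Z = 81 protons, but Tl3+ has lost more electrons, so its remaining electrons feel a larger effective nuclear charge per electron and are pulled in more tightly.
Higher positive charge → smaller ion, so Tl+ > Tl3+.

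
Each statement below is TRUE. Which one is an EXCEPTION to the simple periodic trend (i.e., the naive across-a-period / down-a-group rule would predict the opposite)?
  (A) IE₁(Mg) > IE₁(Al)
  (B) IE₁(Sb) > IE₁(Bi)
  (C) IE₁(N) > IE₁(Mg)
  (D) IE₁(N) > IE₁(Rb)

The general trend: first ionization energy increases across a period and decreases down a group.
(A) Mg (period 3, group 2) vs Al (period 3, group 13): the stated order contradicts the simple trend.
(B) Sb (period 5, group 15) vs Bi (period 6, group 15): the stated order agrees with the simple trend.
(C) N (period 2, group 15) vs Mg (period 3, group 2): the stated order agrees with the simple trend.
(D) N (period 2, group 15) vs Rb (period 5, group 1): the stated order agrees with the simple trend.
The exception is (A): Al's single 3p electron is easier to remove than one from Mg's filled 3s².

(A)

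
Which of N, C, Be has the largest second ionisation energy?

N

IE_2 is the cost of taking one more electron from the +1 cation: N⁺ still has 4 valence electrons; C⁺ still has 3 valence electrons; Be⁺ still has 1 valence electron.
All are still removing valence electrons, so compare the +1 ions as you would atoms: IE_2 generally rises across a period (higher Z_eff) and falls down a group (larger shell), subject to the usual subshell exceptions.
Valence configurations: N⁺ [He]2s²2p², C⁺ [He]2s²2p¹, Be⁺ [He]2s¹.
Tabulated IE_2 (kJ/mol): N 2856, C 2353, Be 1757.
So the second ionization energies run Be < C < N.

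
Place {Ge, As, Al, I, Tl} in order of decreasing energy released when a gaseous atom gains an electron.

Adding an electron releases more energy for atoms nearer the top right (short of the noble gases).
Here both period and group differ, so the two effects have to be weighed against each other.
Al > Tl: they share group 13; the group trend gives Al the larger value.
As > Al: the two effects oppose for this pair; the across-period effect wins (78 vs 42 kJ/mol).
Ge > As: this pair runs against the simple trend — see the exception note.
I > Ge: the two effects oppose for this pair; the across-period effect wins (295 vs 119 kJ/mol).
Note the exception: Ge has a higher electron affinity than As, contrary to the simple trend — adding an electron to As's half-filled 4p³ is unfavourable, so Ge (4p²) has the more exothermic EA.
Tabulated electron affinity (kJ/mol): Al 42, Ge 119, As 78, I 295, Tl 19.
So from highest to lowest: I > Ge > As > Al > Tl.

I, Ge, As, Al, Tl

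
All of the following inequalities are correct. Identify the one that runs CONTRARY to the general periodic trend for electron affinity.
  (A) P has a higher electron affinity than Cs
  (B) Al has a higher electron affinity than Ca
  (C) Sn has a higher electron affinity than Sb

(C)

The general trend: electron affinity increases across a period and decreases down a group.
(A) P (period 3, group 15) vs Cs (period 6, group 1): the stated order agrees with the simple trend.
(B) Al (period 3, group 13) vs Ca (period 4, group 2): the stated order agrees with the simple trend.
(C) Sn (period 5, group 14) vs Sb (period 5, group 15): the stated order contradicts the simple trend.
The exception is (C): adding an electron to Sb's half-filled 5p³ is unfavourable, so Sn has the more exothermic EA.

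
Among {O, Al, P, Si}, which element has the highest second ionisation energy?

O

IE_2 is the cost of taking one more electron from the +1 cation: O⁺ still has 5 valence electrons; Al⁺ still has 2 valence electrons; P⁺ still has 4 valence electrons; Si⁺ still has 3 valence electrons.
All are still removing valence electrons, so compare the +1 ions as you would atoms: IE_2 generally rises across a period (higher Z_eff) and falls down a group (larger shell), subject to the usual subshell exceptions.
Valence configurations: O⁺ [He]2s²2p³, Al⁺ [Ne]3s², P⁺ [Ne]3s²3p², Si⁺ [Ne]3s²3p¹.
Si⁺ loses a lone 3p electron whereas Al⁺ must break into a filled 3s² pair, so IE_2(Al) > IE_2(Si) even though Si has the higher nuclear charge.
The numbers (kJ/mol): O 3388, Al 1817, P 1907, Si 1577.
Overall IE_2 order: Si < Al < P < O.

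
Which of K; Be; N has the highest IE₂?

After 1 electron has been removed, what remains? K⁺ is the bare [Ar] core; Be⁺ still has 1 valence electron; N⁺ still has 4 valence electrons.
Core electrons are held far more tightly than valence electrons, so K tops the IE_2 order.
Valence configurations: Be⁺ [He]2s¹, N⁺ [He]2s²2p².
Approximate IE_2 values (kJ/mol): K 3052, Be 1757, N 2856.
So the second ionization energies run Be < N < K.

K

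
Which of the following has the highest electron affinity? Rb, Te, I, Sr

I

Rb is in period 5, group 1; Sr is in period 5, group 2; Te is in period 5, group 16; I is in period 5, group 17.
Electron affinity generally becomes more exothermic across a period toward the halogens and less exothermic down a group.
All lie in period 5; the across-period trend (electron affinity increases left to right) applies, with the exception below.
Note the exception: Rb has a higher electron affinity than Sr, contrary to the simple trend — adding an electron to Sr (ns²) has to open a new, higher-energy np subshell, which is unfavourable.
Tabulated electron affinity (kJ/mol): Rb 47, Sr 5, Te 190, I 295.
The highest electron affinity among these belongs to I.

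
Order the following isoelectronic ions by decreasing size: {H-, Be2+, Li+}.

H- > Li+ > Be2+

All of these have 2 electrons, so size is governed by nuclear charge alone: the more protons, the stronger the pull on the same electron cloud, and the smaller the ion.
Nuclear charges: Be2+ (Z=4), Li+ (Z=3), H- (Z=1).
Largest to smallest: H- > Li+ > Be2+.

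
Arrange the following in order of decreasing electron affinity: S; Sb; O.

O is in period 2, group 16; S is in period 3, group 16; Sb is in period 5, group 15.
Electron affinity generally becomes more exothermic across a period toward the halogens and less exothermic down a group.
These span different periods and groups, so the two trends combine.
O > Sb: both effects reinforce here, so O is clearly the higher of the two.
S > O: this pair runs against the simple trend — see the exception note.
Note the exception: S has a higher electron affinity than O, contrary to the simple trend — the compact 2p subshell of O repels the added electron more than S's larger 3p does.
Tabulated electron affinity (kJ/mol): O 141, S 200, Sb 103.
So from highest to lowest: S > O > Sb.

S > O > Sb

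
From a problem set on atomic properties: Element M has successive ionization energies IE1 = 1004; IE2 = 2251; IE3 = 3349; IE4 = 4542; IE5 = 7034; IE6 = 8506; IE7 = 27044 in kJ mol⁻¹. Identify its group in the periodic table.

Group 16

Look for the largest jump between consecutive ionization energies: IE7/IE6 ≈ 3.2, far larger than any earlier ratio.
That jump marks the point where a core electron is being removed. So the atom has 6 valence electrons.
A main-group element with 6 valence electrons is in group 16.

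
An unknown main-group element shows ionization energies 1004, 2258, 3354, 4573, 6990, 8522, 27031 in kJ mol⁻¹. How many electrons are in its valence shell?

6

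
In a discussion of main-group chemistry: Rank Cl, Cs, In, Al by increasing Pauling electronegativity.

Cs, Al, In, Cl

Al is in period 3, group 13; Cl is in period 3, group 17; In is in period 5, group 13; Cs is in period 6, group 1.
EN rises left→right (higher Z_eff, smaller atoms) and falls top→bottom (larger, more shielded atoms).
Neither a single period nor a single group — weigh both effects.
Al > Cs: both effects reinforce here, so Al is clearly the higher of the two.
In > Al: this pair runs against the simple trend — see the exception note.
Cl > In: relative to In, both the across-period and down-group shifts push Cl's electronegativity up.
Note the exception: In has a higher electronegativity than Al, contrary to the simple trend — poor shielding by filled d (and f) subshells raises the heavier element's effective nuclear charge more than the simple down-group trend predicts.
Tabulated electronegativity (Pauling): Al 1.61, Cl 3.16, In 1.78, Cs 0.79.
So from lowest to highest: Cs < Al < In < Cl.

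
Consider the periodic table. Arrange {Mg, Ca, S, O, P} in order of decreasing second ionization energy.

O, S, P, Mg, Ca

After 1 electron has been removed, what remains? Mg⁺ still has 1 valence electron; Ca⁺ still has 1 valence electron; S⁺ still has 5 valence electrons; O⁺ still has 5 valence electrons; P⁺ still has 4 valence electrons.
All are still removing valence electrons, so compare the +1 ions as you would atoms: IE_2 generally rises across a period (higher Z_eff) and falls down a group (larger shell), subject to the usual subshell exceptions.
Valence configurations: Mg⁺ [Ne]3s¹, Ca⁺ [Ar]4s¹, S⁺ [Ne]3s²3p³, O⁺ [He]2s²2p³, P⁺ [Ne]3s²3p².
The numbers (kJ/mol): Mg 1451, Ca 1145, S 2252, O 3388, P 1907.
So the second ionization energies run Ca < Mg < P < S < O.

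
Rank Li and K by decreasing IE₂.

Li > K

After 1 electron has been removed, what remains? Li⁺ is the bare [He] core; K⁺ is the bare [Ar] core.
All of these are removing an electron from a noble-gas core or deeper; the smaller core (lower principal quantum number) is held far more tightly, and within a period the higher nuclear charge binds the same core more tightly.
Tabulated IE_2 (kJ/mol): Li 7298, K 3052.
Putting it together, IE_2: K < Li.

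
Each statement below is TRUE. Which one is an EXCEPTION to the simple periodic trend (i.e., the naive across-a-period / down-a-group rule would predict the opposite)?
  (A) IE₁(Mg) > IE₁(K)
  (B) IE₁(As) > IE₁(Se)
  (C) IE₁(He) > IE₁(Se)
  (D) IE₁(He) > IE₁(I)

(B)

The general trend: first ionization energy increases across a period and decreases down a group.
(A) Mg (period 3, group 2) vs K (period 4, group 1): the stated order agrees with the simple trend.
(B) As (period 4, group 15) vs Se (period 4, group 16): the stated order contradicts the simple trend.
(C) He (period 1, group 18) vs Se (period 4, group 16): the stated order agrees with the simple trend.
(D) He (period 1, group 18) vs I (period 5, group 17): the stated order agrees with the simple trend.
The exception is (B): Se (4p⁴) ionizes more easily than half-filled As (4p³).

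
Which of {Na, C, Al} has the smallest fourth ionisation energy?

C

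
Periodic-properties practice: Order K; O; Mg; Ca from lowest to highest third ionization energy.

K < Ca < O < Mg

The third ionization energy removes an electron from the +2 ion. For each element: K²⁺ is already 1 electron into the core; O²⁺ still has 4 valence electrons; Mg²⁺ is the bare [Ne] core; Ca²⁺ is the bare [Ar] core.
Usually core removal costs more than valence removal, but here the competition is close: a tightly held n=2 valence electron can cost more to remove than an n=3 core electron, so the actual values have to decide it.
The numbers (kJ/mol): K 4420, O 5300, Mg 7733, Ca 4912.
Hence IE_3: K < Ca < O < Mg.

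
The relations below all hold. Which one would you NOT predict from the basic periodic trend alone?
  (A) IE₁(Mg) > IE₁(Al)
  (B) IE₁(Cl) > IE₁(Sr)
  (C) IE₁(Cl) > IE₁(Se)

(A)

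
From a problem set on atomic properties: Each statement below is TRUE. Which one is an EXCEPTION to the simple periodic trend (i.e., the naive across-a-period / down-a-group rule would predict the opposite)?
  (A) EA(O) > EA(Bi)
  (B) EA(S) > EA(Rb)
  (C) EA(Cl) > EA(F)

(C)

The general trend: electron affinity increases across a period and decreases down a group.
(A) O (period 2, group 16) vs Bi (period 6, group 15): the stated order agrees with the simple trend.
(B) S (period 3, group 16) vs Rb (period 5, group 1): the stated order agrees with the simple trend.
(C) Cl (period 3, group 17) vs F (period 2, group 17): the stated order contradicts the simple trend.
The exception is (C): F's small 2p subshell makes the incoming electron feel strong e⁻–e⁻ repulsion, so Cl actually releases more energy on gaining an electron.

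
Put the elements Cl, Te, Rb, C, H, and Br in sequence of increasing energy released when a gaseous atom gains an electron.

Rb < H < C < Te < Br < Cl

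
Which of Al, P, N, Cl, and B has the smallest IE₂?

Al

IE_2 is the cost of taking one more electron from the +1 cation: Al⁺ still has 2 valence electrons; P⁺ still has 4 valence electrons; N⁺ still has 4 valence electrons; Cl⁺ still has 6 valence electrons; B⁺ still has 2 valence electrons.
All are still removing valence electrons, so compare the +1 ions as you would atoms: IE_2 generally rises across a period (higher Z_eff) and falls down a group (larger shell), subject to the usual subshell exceptions.
Valence configurations: Al⁺ [Ne]3s², P⁺ [Ne]3s²3p², N⁺ [He]2s²2p², Cl⁺ [Ne]3s²3p⁴, B⁺ [He]2s².
The numbers (kJ/mol): Al 1817, P 1907, N 2856, Cl 2298, B 2427.
Overall IE_2 order: Al < P < Cl < B < N.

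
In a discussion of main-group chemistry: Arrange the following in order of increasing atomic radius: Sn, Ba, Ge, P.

Moving right in a period, electrons are added to the same shell under a stronger nuclear pull, so atoms get smaller; moving down, a new shell is opened and atoms get larger.
Neither a single period nor a single group — weigh both effects.
Ge > P: relative to P, both the across-period and down-group shifts push Ge's atomic radius up.
Sn > Ge: they share group 14; the group trend gives Sn the larger value.
Ba > Sn: relative to Sn, both the across-period and down-group shifts push Ba's atomic radius up.
Approximate values (pm): P 111, Ge 121, Sn 140, Ba 196.
So from smallest to largest: P < Ge < Sn < Ba.

P, Ge, Sn, Ba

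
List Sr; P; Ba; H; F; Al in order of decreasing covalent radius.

H is in period 1, group 1; F is in period 2, group 17; Al is in period 3, group 13; P is in period 3, group 15; Sr is in period 5, group 2; Ba is in period 6, group 2.
Moving right in a period, electrons are added to the same shell under a stronger nuclear pull, so atoms get smaller; moving down, a new shell is opened and atoms get larger.
Neither a single period nor a single group — weigh both effects.
F > H: period and group pull opposite ways; the down-group shift dominates (64 vs 32 pm).
P > F: both effects reinforce here, so P is clearly the larger of the two.
Al > P: Al lies to the left of P in period 3, so the across-period effect alone puts Al larger.
Sr > Al: both effects reinforce here, so Sr is clearly the larger of the two.
Ba > Sr: they share group 2; the group trend gives Ba the larger value.
Tabulated atomic radius (pm): H 32, F 64, Al 126, P 111, Sr 185, Ba 196.
So from largest to smallest: Ba > Sr > Al > P > F > H.

Ba, Sr, Al, P, F, H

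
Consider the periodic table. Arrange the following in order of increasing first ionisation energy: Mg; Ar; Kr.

Mg < Kr < Ar

Mg is in period 3, group 2; Ar is in period 3, group 18; Kr is in period 4, group 18.
First ionization energy rises across a period (greater Z_eff holds electrons more tightly) and falls down a group (valence electrons are farther from the nucleus).
Here both period and group differ, so the two effects have to be weighed against each other.
Kr > Mg: period and group pull opposite ways; the across-period shift dominates (1351 vs 738 kJ/mol).
Ar > Kr: Ar sits above Kr in group 18, so the down-group effect alone puts Ar higher.
Tabulated first ionization energy (kJ/mol): Mg 738, Ar 1521, Kr 1351.
So from lowest to highest: Mg < Kr < Ar.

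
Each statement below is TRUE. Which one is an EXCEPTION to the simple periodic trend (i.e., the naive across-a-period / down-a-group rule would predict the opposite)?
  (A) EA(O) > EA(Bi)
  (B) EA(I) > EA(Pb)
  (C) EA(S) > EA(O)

The general trend: electron affinity increases across a period and decreases down a group.
(A) O (period 2, group 16) vs Bi (period 6, group 15): the stated order agrees with the simple trend.
(B) I (period 5, group 17) vs Pb (period 6, group 14): the stated order agrees with the simple trend.
(C) S (period 3, group 16) vs O (period 2, group 16): the stated order contradicts the simple trend.
The exception is (C): the compact 2p subshell of O repels the added electron more than S's larger 3p does.

(C)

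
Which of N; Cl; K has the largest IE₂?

Consider each +1 ion: N⁺ still has 4 valence electrons; Cl⁺ still has 6 valence electrons; K⁺ is the bare [Ar] core.
Pulling an electron out of a noble-gas core costs far more than removing a remaining valence electron, so K sits at the high end of IE_2.
Valence configurations: N⁺ [He]2s²2p², Cl⁺ [Ne]3s²3p⁴.
Tabulated IE_2 (kJ/mol): N 2856, Cl 2298, K 3052.
Hence IE_2: Cl < N < K.

K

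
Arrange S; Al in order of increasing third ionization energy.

After 2 electrons have been removed, what remains? S²⁺ still has 4 valence electrons; Al²⁺ still has 1 valence electron.
All are still removing valence electrons, so compare the +2 ions as you would atoms: IE_3 generally rises across a period (higher Z_eff) and falls down a group (larger shell), subject to the usual subshell exceptions.
Valence configurations: S²⁺ [Ne]3s²3p², Al²⁺ [Ne]3s¹.
Tabulated IE_3 (kJ/mol): S 3357, Al 2745.
Overall IE_3 order: Al < S.

Al < S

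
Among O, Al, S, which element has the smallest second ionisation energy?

Al

The second ionization energy removes an electron from the +1 ion. For each element: O⁺ still has 5 valence electrons; Al⁺ still has 2 valence electrons; S⁺ still has 5 valence electrons.
All are still removing valence electrons, so compare the +1 ions as you would atoms: IE_2 generally rises across a period (higher Z_eff) and falls down a group (larger shell), subject to the usual subshell exceptions.
Valence configurations: O⁺ [He]2s²2p³, Al⁺ [Ne]3s², S⁺ [Ne]3s²3p³.
Approximate IE_2 values (kJ/mol): O 3388, Al 1817, S 2252.
Hence IE_2: Al < S < O.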